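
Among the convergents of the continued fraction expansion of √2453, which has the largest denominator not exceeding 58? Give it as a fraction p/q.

√2453 = [49; 1, 1, 8, 1, 1, 98, …] (period length 6).
Convergents:
  p_0/q_0 = 49/1
  p_1/q_1 = 50/1
  p_2/q_2 = 99/2
  p_3/q_3 = 842/17
  p_4/q_4 = 941/19
  p_5/q_5 = 1783/36
  p_6/q_6 = 175675/3547
q_5 = 36 ≤ 58 < 3547 = q_6, so the answer is 1783/36.

1783/36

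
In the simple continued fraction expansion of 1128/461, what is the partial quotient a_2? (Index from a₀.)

1128 = 2·461 + 206   →  a_0 = 2
461 = 2·206 + 49   →  a_1 = 2
206 = 4·49 + 10   →  a_2 = 4

4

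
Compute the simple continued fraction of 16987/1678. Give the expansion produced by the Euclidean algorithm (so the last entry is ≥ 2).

[10; 8, 9, 2, 2, 4]

16987 = 10*1678 + 207
1678 = 8*207 + 22
207 = 9*22 + 9
22 = 2*9 + 4
9 = 2*4 + 1
4 = 4*1 + 0  (stop)
So 16987/1678 = [10; 8, 9, 2, 2, 4].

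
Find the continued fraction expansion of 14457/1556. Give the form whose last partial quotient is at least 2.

14457 = 9*1556 + 453
1556 = 3*453 + 197
453 = 2*197 + 59
197 = 3*59 + 20
59 = 2*20 + 19
20 = 1*19 + 1
19 = 19*1 + 0  (stop)
So 14457/1556 = [9; 3, 2, 3, 2, 1, 19].

[9; 3, 2, 3, 2, 1, 19]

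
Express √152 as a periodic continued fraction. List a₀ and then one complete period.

a₀ = ⌊√152⌋ = 12.

[12; 3, 24]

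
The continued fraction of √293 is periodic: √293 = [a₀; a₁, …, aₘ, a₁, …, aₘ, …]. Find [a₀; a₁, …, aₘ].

a₀ = ⌊√293⌋ = 17.

[17; 8, 1, 1, 8, 34]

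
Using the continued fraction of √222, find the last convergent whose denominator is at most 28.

√222 = [14; 1, 8, 1, 28, …] (period length 4).
Convergents:
  p_0/q_0 = 14/1
  p_1/q_1 = 15/1
  p_2/q_2 = 134/9
  p_3/q_3 = 149/10
  p_4/q_4 = 4306/289
q_3 = 10 ≤ 28 < 289 = q_4, so the answer is 149/10.

149/10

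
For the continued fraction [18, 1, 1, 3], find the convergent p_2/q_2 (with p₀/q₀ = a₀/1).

Using pₖ = aₖpₖ₋₁ + pₖ₋₂, qₖ = aₖqₖ₋₁ + qₖ₋₂ (with p₋₁=1, p₋₂=0, q₋₁=0, q₋₂=1):
  k=0: a=18, p=18, q=1
  k=1: a=1, p=19, q=1
  k=2: a=1, p=37, q=2

37/2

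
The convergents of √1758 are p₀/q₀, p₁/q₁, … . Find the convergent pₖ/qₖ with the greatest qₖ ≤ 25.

587/14

√1758 = [41; 1, 12, 1, 82, …] (period length 4).
Convergents:
  p_0/q_0 = 41/1
  p_1/q_1 = 42/1
  p_2/q_2 = 545/13
  p_3/q_3 = 587/14
  p_4/q_4 = 48679/1161
q_3 = 14 ≤ 25 < 1161 = q_4, so the answer is 587/14.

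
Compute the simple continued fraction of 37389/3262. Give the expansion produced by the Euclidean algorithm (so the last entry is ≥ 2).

37389 = 11×3262 + 1507
3262 = 2×1507 + 248
1507 = 6×248 + 19
248 = 13×19 + 1
19 = 19×1 + 0  (stop)
So 37389/3262 = [11; 2, 6, 13, 19].

[11; 2, 6, 13, 19]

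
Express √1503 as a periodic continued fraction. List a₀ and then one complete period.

a₀ = ⌊√1503⌋ = 38.
With m₀=0, d₀=1 and mₖ₊₁ = dₖaₖ − mₖ, dₖ₊₁ = (n − mₖ₊₁²)/dₖ, aₖ₊₁ = ⌊(a₀+mₖ₊₁)/dₖ₊₁⌋:
  k=1: m=38, d=59, a=1
  k=2: m=21, d=18, a=3
  k=3: m=33, d=23, a=3
  k=4: m=36, d=9, a=8
  k=5: m=36, d=23, a=3
  k=6: m=33, d=18, a=3
  k=7: m=21, d=59, a=1
  k=8: m=38, d=1, a=76
d=1 and a=2a₀=76 at k=8, so the next step gives (m, d) = (38, 59) again — its k=1 value — and the period has length 8.

[38; 1, 3, 3, 8, 3, 3, 1, 76]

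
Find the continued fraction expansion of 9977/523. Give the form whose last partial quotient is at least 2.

9977 = 19·523 + 40
523 = 13·40 + 3
40 = 13·3 + 1
3 = 3·1 + 0  (stop)
So 9977/523 = [19; 13, 13, 3].

[19; 13, 13, 3]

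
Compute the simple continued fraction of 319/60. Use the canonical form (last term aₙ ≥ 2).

319 = 5*60 + 19
60 = 3*19 + 3
19 = 6*3 + 1
3 = 3*1 + 0  (stop)
So 319/60 = [5; 3, 6, 3].

[5; 3, 6, 3]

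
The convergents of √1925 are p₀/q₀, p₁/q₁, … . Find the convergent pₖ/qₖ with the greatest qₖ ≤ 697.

√1925 = [43; 1, 6, 1, 86, …] (period length 4).
Convergents:
  p_0/q_0 = 43/1
  p_1/q_1 = 44/1
  p_2/q_2 = 307/7
  p_3/q_3 = 351/8
  p_4/q_4 = 30493/695
  p_5/q_5 = 30844/703
q_4 = 695 ≤ 697 < 703 = q_5, so the answer is 30493/695.

30493/695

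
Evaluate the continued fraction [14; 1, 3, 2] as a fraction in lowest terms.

133/9

Using pₖ = aₖpₖ₋₁ + pₖ₋₂ and qₖ = aₖqₖ₋₁ + qₖ₋₂:
  k=0: a=14, p=14, q=1
  k=1: a=1, p=15, q=1
  k=2: a=3, p=59, q=4
  k=3: a=2, p=133, q=9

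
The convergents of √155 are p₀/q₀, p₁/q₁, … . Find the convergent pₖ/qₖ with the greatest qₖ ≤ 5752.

55788/4481

√155 = [12; 2, 4, 2, 24, …] (period length 4).
Convergents:
  p_0/q_0 = 12/1
  p_1/q_1 = 25/2
  p_2/q_2 = 112/9
  p_3/q_3 = 249/20
  p_4/q_4 = 6088/489
  p_5/q_5 = 12425/998
  p_6/q_6 = 55788/4481
  p_7/q_7 = 124001/9960
q_6 = 4481 ≤ 5752 < 9960 = q_7, so the answer is 55788/4481.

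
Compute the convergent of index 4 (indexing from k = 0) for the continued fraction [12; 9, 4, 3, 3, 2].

Using pₖ = aₖpₖ₋₁ + pₖ₋₂, qₖ = aₖqₖ₋₁ + qₖ₋₂ (with p₋₁=1, p₋₂=0, q₋₁=0, q₋₂=1):
  k=0: a=12, p=12, q=1
  k=1: a=9, p=109, q=9
  k=2: a=4, p=448, q=37
  k=3: a=3, p=1453, q=120
  k=4: a=3, p=4807, q=397

4807/397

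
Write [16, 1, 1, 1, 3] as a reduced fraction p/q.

Using pₖ = aₖpₖ₋₁ + pₖ₋₂ and qₖ = aₖqₖ₋₁ + qₖ₋₂:
  k=0: a=16, p=16, q=1
  k=1: a=1, p=17, q=1
  k=2: a=1, p=33, q=2
  k=3: a=1, p=50, q=3
  k=4: a=3, p=183, q=11

183/11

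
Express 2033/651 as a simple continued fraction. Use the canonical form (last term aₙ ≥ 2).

2033 = 3×651 + 80
651 = 8×80 + 11
80 = 7×11 + 3
11 = 3×3 + 2
3 = 1×2 + 1
2 = 2×1 + 0  (stop)
So 2033/651 = [3; 8, 7, 3, 1, 2].

[3; 8, 7, 3, 1, 2]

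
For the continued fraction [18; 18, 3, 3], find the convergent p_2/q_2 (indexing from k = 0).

Using pₖ = aₖpₖ₋₁ + pₖ₋₂, qₖ = aₖqₖ₋₁ + qₖ₋₂ (with p₋₁=1, p₋₂=0, q₋₁=0, q₋₂=1):
  k=0: a=18, p=18, q=1
  k=1: a=18, p=325, q=18
  k=2: a=3, p=993, q=55

993/55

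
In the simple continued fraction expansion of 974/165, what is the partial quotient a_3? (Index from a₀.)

974 = 5·165 + 149   →  a_0 = 5
165 = 1·149 + 16   →  a_1 = 1
149 = 9·16 + 5   →  a_2 = 9
16 = 3·5 + 1   →  a_3 = 3

3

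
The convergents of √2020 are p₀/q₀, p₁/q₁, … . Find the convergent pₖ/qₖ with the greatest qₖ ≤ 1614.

√2020 = [44; 1, 16, 1, 88, …] (period length 4).
Convergents:
  p_0/q_0 = 44/1
  p_1/q_1 = 45/1
  p_2/q_2 = 764/17
  p_3/q_3 = 809/18
  p_4/q_4 = 71956/1601
  p_5/q_5 = 72765/1619
q_4 = 1601 ≤ 1614 < 1619 = q_5, so the answer is 71956/1601.

71956/1601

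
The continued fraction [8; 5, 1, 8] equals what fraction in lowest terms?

433/53

Using pₖ = aₖpₖ₋₁ + pₖ₋₂ and qₖ = aₖqₖ₋₁ + qₖ₋₂:
  k=0: a=8, p=8, q=1
  k=1: a=5, p=41, q=5
  k=2: a=1, p=49, q=6
  k=3: a=8, p=433, q=53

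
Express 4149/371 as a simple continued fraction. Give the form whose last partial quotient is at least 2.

[11; 5, 2, 5, 6]

4149 = 11×371 + 68
371 = 5×68 + 31
68 = 2×31 + 6
31 = 5×6 + 1
6 = 6×1 + 0  (stop)
So 4149/371 = [11; 5, 2, 5, 6].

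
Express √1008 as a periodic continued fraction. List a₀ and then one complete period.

a₀ = ⌊√1008⌋ = 31.

[31; 1, 2, 1, 62]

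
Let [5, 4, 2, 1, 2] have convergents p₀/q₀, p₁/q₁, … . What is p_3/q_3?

Using pₖ = aₖpₖ₋₁ + pₖ₋₂, qₖ = aₖqₖ₋₁ + qₖ₋₂ (with p₋₁=1, p₋₂=0, q₋₁=0, q₋₂=1):
  k=0: a=5, p=5, q=1
  k=1: a=4, p=21, q=4
  k=2: a=2, p=47, q=9
  k=3: a=1, p=68, q=13

68/13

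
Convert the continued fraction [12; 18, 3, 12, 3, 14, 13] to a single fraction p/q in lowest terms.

Using pₖ = aₖpₖ₋₁ + pₖ₋₂ and qₖ = aₖqₖ₋₁ + qₖ₋₂:
  k=0: a=12, p=12, q=1
  k=1: a=18, p=217, q=18
  k=2: a=3, p=663, q=55
  k=3: a=12, p=8173, q=678
  k=4: a=3, p=25182, q=2089
  k=5: a=14, p=360721, q=29924
  k=6: a=13, p=4714555, q=391101

4714555/391101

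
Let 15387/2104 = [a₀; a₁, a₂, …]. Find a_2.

5

15387 = 7·2104 + 659   →  a_0 = 7
2104 = 3·659 + 127   →  a_1 = 3
659 = 5·127 + 24   →  a_2 = 5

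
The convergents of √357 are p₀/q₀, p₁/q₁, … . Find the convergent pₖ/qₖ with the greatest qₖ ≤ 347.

3401/180

√357 = [18; 1, 8, 2, 8, 1, 36, …] (period length 6).
Convergents:
  p_0/q_0 = 18/1
  p_1/q_1 = 19/1
  p_2/q_2 = 170/9
  p_3/q_3 = 359/19
  p_4/q_4 = 3042/161
  p_5/q_5 = 3401/180
  p_6/q_6 = 125478/6641
q_5 = 180 ≤ 347 < 6641 = q_6, so the answer is 3401/180.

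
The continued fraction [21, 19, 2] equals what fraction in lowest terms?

Fold from the inside: start with 2/1.
  19 + 1/2 = 39/2
  21 + 2/39 = 821/39

821/39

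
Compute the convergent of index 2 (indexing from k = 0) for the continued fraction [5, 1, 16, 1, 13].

101/17

Using pₖ = aₖpₖ₋₁ + pₖ₋₂, qₖ = aₖqₖ₋₁ + qₖ₋₂ (with p₋₁=1, p₋₂=0, q₋₁=0, q₋₂=1):
  k=0: a=5, p=5, q=1
  k=1: a=1, p=6, q=1
  k=2: a=16, p=101, q=17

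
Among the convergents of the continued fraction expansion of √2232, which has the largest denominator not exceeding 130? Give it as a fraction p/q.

1937/41

√2232 = [47; 4, 10, 4, 94, …] (period length 4).
Convergents:
  p_0/q_0 = 47/1
  p_1/q_1 = 189/4
  p_2/q_2 = 1937/41
  p_3/q_3 = 7937/168
q_2 = 41 ≤ 130 < 168 = q_3, so the answer is 1937/41.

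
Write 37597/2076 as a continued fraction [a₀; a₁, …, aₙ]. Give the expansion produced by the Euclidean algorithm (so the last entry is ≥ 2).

[18; 9, 15, 3, 1, 3]

37597 = 18·2076 + 229
2076 = 9·229 + 15
229 = 15·15 + 4
15 = 3·4 + 3
4 = 1·3 + 1
3 = 3·1 + 0  (stop)
So 37597/2076 = [18; 9, 15, 3, 1, 3].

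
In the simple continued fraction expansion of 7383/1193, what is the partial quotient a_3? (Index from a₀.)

7383 = 6·1193 + 225   →  a_0 = 6
1193 = 5·225 + 68   →  a_1 = 5
225 = 3·68 + 21   →  a_2 = 3
68 = 3·21 + 5   →  a_3 = 3

3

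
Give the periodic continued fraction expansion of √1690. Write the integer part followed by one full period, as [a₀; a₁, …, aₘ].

a₀ = ⌊√1690⌋ = 41.
With m₀=0, d₀=1 and mₖ₊₁ = dₖaₖ − mₖ, dₖ₊₁ = (n − mₖ₊₁²)/dₖ, aₖ₊₁ = ⌊(a₀+mₖ₊₁)/dₖ₊₁⌋:
  k=1: m=41, d=9, a=9
  k=2: m=40, d=10, a=8
  k=3: m=40, d=9, a=9
  k=4: m=41, d=1, a=82
d=1 and a=2a₀=82 at k=4, so the next step gives (m, d) = (41, 9) again — its k=1 value — and the period has length 4.

[41; 9, 8, 9, 82]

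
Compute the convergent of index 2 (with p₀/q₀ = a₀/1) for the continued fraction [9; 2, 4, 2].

Using pₖ = aₖpₖ₋₁ + pₖ₋₂, qₖ = aₖqₖ₋₁ + qₖ₋₂ (with p₋₁=1, p₋₂=0, q₋₁=0, q₋₂=1):
  k=0: a=9, p=9, q=1
  k=1: a=2, p=19, q=2
  k=2: a=4, p=85, q=9

85/9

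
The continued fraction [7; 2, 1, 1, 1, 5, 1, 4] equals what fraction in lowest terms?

1896/257

Fold from the inside: start with 4/1.
  1 + 1/4 = 5/4
  5 + 4/5 = 29/5
  1 + 5/29 = 34/29
  1 + 29/34 = 63/34
  1 + 34/63 = 97/63
  2 + 63/97 = 257/97
  7 + 97/257 = 1896/257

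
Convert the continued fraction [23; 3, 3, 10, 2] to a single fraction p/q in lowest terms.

5033/216

Fold from the inside: start with 2/1.
  10 + 1/2 = 21/2
  3 + 2/21 = 65/21
  3 + 21/65 = 216/65
  23 + 65/216 = 5033/216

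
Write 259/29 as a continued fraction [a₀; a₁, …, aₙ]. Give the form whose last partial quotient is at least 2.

[8; 1, 13, 2]

259 = 8*29 + 27
29 = 1*27 + 2
27 = 13*2 + 1
2 = 2*1 + 0  (stop)
So 259/29 = [8; 1, 13, 2].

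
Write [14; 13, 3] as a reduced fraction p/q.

563/40

Using pₖ = aₖpₖ₋₁ + pₖ₋₂ and qₖ = aₖqₖ₋₁ + qₖ₋₂:
  k=0: a=14, p=14, q=1
  k=1: a=13, p=183, q=13
  k=2: a=3, p=563, q=40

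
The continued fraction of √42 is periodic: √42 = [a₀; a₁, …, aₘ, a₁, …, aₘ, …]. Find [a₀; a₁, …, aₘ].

[6; 2, 12]

a₀ = ⌊√42⌋ = 6.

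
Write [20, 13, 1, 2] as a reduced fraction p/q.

823/41

Fold from the inside: start with 2/1.
  1 + 1/2 = 3/2
  13 + 2/3 = 41/3
  20 + 3/41 = 823/41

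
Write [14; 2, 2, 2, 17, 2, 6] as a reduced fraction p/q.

Using pₖ = aₖpₖ₋₁ + pₖ₋₂ and qₖ = aₖqₖ₋₁ + qₖ₋₂:
  k=0: a=14, p=14, q=1
  k=1: a=2, p=29, q=2
  k=2: a=2, p=72, q=5
  k=3: a=2, p=173, q=12
  k=4: a=17, p=3013, q=209
  k=5: a=2, p=6199, q=430
  k=6: a=6, p=40207, q=2789

40207/2789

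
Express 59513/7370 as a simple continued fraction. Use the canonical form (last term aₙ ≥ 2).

[8; 13, 3, 18, 10]

59513 = 8·7370 + 553
7370 = 13·553 + 181
553 = 3·181 + 10
181 = 18·10 + 1
10 = 10·1 + 0  (stop)
So 59513/7370 = [8; 13, 3, 18, 10].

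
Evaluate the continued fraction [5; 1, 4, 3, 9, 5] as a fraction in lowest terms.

4423/761

Using pₖ = aₖpₖ₋₁ + pₖ₋₂ and qₖ = aₖqₖ₋₁ + qₖ₋₂:
  k=0: a=5, p=5, q=1
  k=1: a=1, p=6, q=1
  k=2: a=4, p=29, q=5
  k=3: a=3, p=93, q=16
  k=4: a=9, p=866, q=149
  k=5: a=5, p=4423, q=761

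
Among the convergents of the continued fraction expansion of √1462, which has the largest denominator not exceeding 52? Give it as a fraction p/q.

√1462 = [38; 4, 4, 4, 76, …] (period length 4).
Convergents:
  p_0/q_0 = 38/1
  p_1/q_1 = 153/4
  p_2/q_2 = 650/17
  p_3/q_3 = 2753/72
q_2 = 17 ≤ 52 < 72 = q_3, so the answer is 650/17.

650/17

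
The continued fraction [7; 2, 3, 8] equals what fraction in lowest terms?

Using pₖ = aₖpₖ₋₁ + pₖ₋₂ and qₖ = aₖqₖ₋₁ + qₖ₋₂:
  k=0: a=7, p=7, q=1
  k=1: a=2, p=15, q=2
  k=2: a=3, p=52, q=7
  k=3: a=8, p=431, q=58

431/58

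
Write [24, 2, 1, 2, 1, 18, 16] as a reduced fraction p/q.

80572/3307

Using pₖ = aₖpₖ₋₁ + pₖ₋₂ and qₖ = aₖqₖ₋₁ + qₖ₋₂:
  k=0: a=24, p=24, q=1
  k=1: a=2, p=49, q=2
  k=2: a=1, p=73, q=3
  k=3: a=2, p=195, q=8
  k=4: a=1, p=268, q=11
  k=5: a=18, p=5019, q=206
  k=6: a=16, p=80572, q=3307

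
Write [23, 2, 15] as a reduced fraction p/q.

728/31

Fold from the inside: start with 15/1.
  2 + 1/15 = 31/15
  23 + 15/31 = 728/31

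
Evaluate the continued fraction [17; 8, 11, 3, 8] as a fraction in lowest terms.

Using pₖ = aₖpₖ₋₁ + pₖ₋₂ and qₖ = aₖqₖ₋₁ + qₖ₋₂:
  k=0: a=17, p=17, q=1
  k=1: a=8, p=137, q=8
  k=2: a=11, p=1524, q=89
  k=3: a=3, p=4709, q=275
  k=4: a=8, p=39196, q=2289

39196/2289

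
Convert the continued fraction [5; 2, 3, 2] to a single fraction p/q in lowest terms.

87/16

Using pₖ = aₖpₖ₋₁ + pₖ₋₂ and qₖ = aₖqₖ₋₁ + qₖ₋₂:
  k=0: a=5, p=5, q=1
  k=1: a=2, p=11, q=2
  k=2: a=3, p=38, q=7
  k=3: a=2, p=87, q=16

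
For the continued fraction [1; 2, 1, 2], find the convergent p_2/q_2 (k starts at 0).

Using pₖ = aₖpₖ₋₁ + pₖ₋₂, qₖ = aₖqₖ₋₁ + qₖ₋₂ (with p₋₁=1, p₋₂=0, q₋₁=0, q₋₂=1):
  k=0: a=1, p=1, q=1
  k=1: a=2, p=3, q=2
  k=2: a=1, p=4, q=3

4/3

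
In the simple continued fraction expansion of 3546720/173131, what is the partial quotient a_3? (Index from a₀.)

3546720 = 20·173131 + 84100   →  a_0 = 20
173131 = 2·84100 + 4931   →  a_1 = 2
84100 = 17·4931 + 273   →  a_2 = 17
4931 = 18·273 + 17   →  a_3 = 18

18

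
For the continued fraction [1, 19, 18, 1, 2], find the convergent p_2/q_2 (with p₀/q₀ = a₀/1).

361/343

Using pₖ = aₖpₖ₋₁ + pₖ₋₂, qₖ = aₖqₖ₋₁ + qₖ₋₂ (with p₋₁=1, p₋₂=0, q₋₁=0, q₋₂=1):
  k=0: a=1, p=1, q=1
  k=1: a=19, p=20, q=19
  k=2: a=18, p=361, q=343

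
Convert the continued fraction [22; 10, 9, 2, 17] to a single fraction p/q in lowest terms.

74142/3355

Fold from the inside: start with 17/1.
  2 + 1/17 = 35/17
  9 + 17/35 = 332/35
  10 + 35/332 = 3355/332
  22 + 332/3355 = 74142/3355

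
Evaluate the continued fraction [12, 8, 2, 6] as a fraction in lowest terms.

Fold from the inside: start with 6/1.
  2 + 1/6 = 13/6
  8 + 6/13 = 110/13
  12 + 13/110 = 1333/110

1333/110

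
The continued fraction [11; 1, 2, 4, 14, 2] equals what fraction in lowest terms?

4478/383

Using pₖ = aₖpₖ₋₁ + pₖ₋₂ and qₖ = aₖqₖ₋₁ + qₖ₋₂:
  k=0: a=11, p=11, q=1
  k=1: a=1, p=12, q=1
  k=2: a=2, p=35, q=3
  k=3: a=4, p=152, q=13
  k=4: a=14, p=2163, q=185
  k=5: a=2, p=4478, q=383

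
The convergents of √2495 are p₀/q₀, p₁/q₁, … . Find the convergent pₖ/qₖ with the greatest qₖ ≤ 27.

√2495 = [49; 1, 18, 1, 98, …] (period length 4).
Convergents:
  p_0/q_0 = 49/1
  p_1/q_1 = 50/1
  p_2/q_2 = 949/19
  p_3/q_3 = 999/20
  p_4/q_4 = 98851/1979
q_3 = 20 ≤ 27 < 1979 = q_4, so the answer is 999/20.

999/20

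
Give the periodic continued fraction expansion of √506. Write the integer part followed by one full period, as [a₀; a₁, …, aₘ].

a₀ = ⌊√506⌋ = 22.
With m₀=0, d₀=1 and mₖ₊₁ = dₖaₖ − mₖ, dₖ₊₁ = (n − mₖ₊₁²)/dₖ, aₖ₊₁ = ⌊(a₀+mₖ₊₁)/dₖ₊₁⌋:
  k=1: m=22, d=22, a=2
  k=2: m=22, d=1, a=44
d=1 and a=2a₀=44 at k=2, so the next step gives (m, d) = (22, 22) again — its k=1 value — and the period has length 2.

[22; 2, 44]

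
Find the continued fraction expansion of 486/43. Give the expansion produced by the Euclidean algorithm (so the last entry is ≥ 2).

[11; 3, 3, 4]

486 = 11*43 + 13
43 = 3*13 + 4
13 = 3*4 + 1
4 = 4*1 + 0  (stop)
So 486/43 = [11; 3, 3, 4].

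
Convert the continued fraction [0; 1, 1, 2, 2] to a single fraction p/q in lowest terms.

Using pₖ = aₖpₖ₋₁ + pₖ₋₂ and qₖ = aₖqₖ₋₁ + qₖ₋₂:
  k=0: a=0, p=0, q=1
  k=1: a=1, p=1, q=1
  k=2: a=1, p=1, q=2
  k=3: a=2, p=3, q=5
  k=4: a=2, p=7, q=12

7/12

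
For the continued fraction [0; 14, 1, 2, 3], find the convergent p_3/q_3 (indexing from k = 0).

3/44

Using pₖ = aₖpₖ₋₁ + pₖ₋₂, qₖ = aₖqₖ₋₁ + qₖ₋₂ (with p₋₁=1, p₋₂=0, q₋₁=0, q₋₂=1):
  k=0: a=0, p=0, q=1
  k=1: a=14, p=1, q=14
  k=2: a=1, p=1, q=15
  k=3: a=2, p=3, q=44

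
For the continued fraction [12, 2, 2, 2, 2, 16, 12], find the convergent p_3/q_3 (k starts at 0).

149/12

Using pₖ = aₖpₖ₋₁ + pₖ₋₂, qₖ = aₖqₖ₋₁ + qₖ₋₂ (with p₋₁=1, p₋₂=0, q₋₁=0, q₋₂=1):
  k=0: a=12, p=12, q=1
  k=1: a=2, p=25, q=2
  k=2: a=2, p=62, q=5
  k=3: a=2, p=149, q=12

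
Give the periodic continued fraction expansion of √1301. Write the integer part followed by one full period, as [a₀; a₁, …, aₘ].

a₀ = ⌊√1301⌋ = 36.
With m₀=0, d₀=1 and mₖ₊₁ = dₖaₖ − mₖ, dₖ₊₁ = (n − mₖ₊₁²)/dₖ, aₖ₊₁ = ⌊(a₀+mₖ₊₁)/dₖ₊₁⌋:
  k=1: m=36, d=5, a=14
  k=2: m=34, d=29, a=2
  k=3: m=24, d=25, a=2
  k=4: m=26, d=25, a=2
  k=5: m=24, d=29, a=2
  k=6: m=34, d=5, a=14
  k=7: m=36, d=1, a=72
d=1 and a=2a₀=72 at k=7, so the next step gives (m, d) = (36, 5) again — its k=1 value — and the period has length 7.

[36; 14, 2, 2, 2, 2, 14, 72]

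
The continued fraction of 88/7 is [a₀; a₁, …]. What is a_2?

1

88 = 12·7 + 4   →  a_0 = 12
7 = 1·4 + 3   →  a_1 = 1
4 = 1·3 + 1   →  a_2 = 1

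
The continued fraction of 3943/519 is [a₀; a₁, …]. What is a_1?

1

3943 = 7·519 + 310   →  a_0 = 7
519 = 1·310 + 209   →  a_1 = 1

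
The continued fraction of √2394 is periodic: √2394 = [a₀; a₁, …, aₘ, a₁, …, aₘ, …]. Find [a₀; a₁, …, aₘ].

[48; 1, 12, 1, 96]

a₀ = ⌊√2394⌋ = 48.
With m₀=0, d₀=1 and mₖ₊₁ = dₖaₖ − mₖ, dₖ₊₁ = (n − mₖ₊₁²)/dₖ, aₖ₊₁ = ⌊(a₀+mₖ₊₁)/dₖ₊₁⌋:
  k=1: m=48, d=90, a=1
  k=2: m=42, d=7, a=12
  k=3: m=42, d=90, a=1
  k=4: m=48, d=1, a=96
d=1 and a=2a₀=96 at k=4, so the next step gives (m, d) = (48, 90) again — its k=1 value — and the period has length 4.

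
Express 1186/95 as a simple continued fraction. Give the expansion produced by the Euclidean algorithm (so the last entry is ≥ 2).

1186 = 12*95 + 46
95 = 2*46 + 3
46 = 15*3 + 1
3 = 3*1 + 0  (stop)
So 1186/95 = [12; 2, 15, 3].

[12; 2, 15, 3]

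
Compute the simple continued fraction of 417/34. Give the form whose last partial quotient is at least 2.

[12; 3, 1, 3, 2]

417 = 12×34 + 9
34 = 3×9 + 7
9 = 1×7 + 2
7 = 3×2 + 1
2 = 2×1 + 0  (stop)
So 417/34 = [12; 3, 1, 3, 2].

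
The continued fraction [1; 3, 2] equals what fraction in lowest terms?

Using pₖ = aₖpₖ₋₁ + pₖ₋₂ and qₖ = aₖqₖ₋₁ + qₖ₋₂:
  k=0: a=1, p=1, q=1
  k=1: a=3, p=4, q=3
  k=2: a=2, p=9, q=7

9/7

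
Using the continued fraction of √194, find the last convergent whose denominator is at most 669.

5446/391

√194 = [13; 1, 12, 1, 26, …] (period length 4).
Convergents:
  p_0/q_0 = 13/1
  p_1/q_1 = 14/1
  p_2/q_2 = 181/13
  p_3/q_3 = 195/14
  p_4/q_4 = 5251/377
  p_5/q_5 = 5446/391
  p_6/q_6 = 70603/5069
q_5 = 391 ≤ 669 < 5069 = q_6, so the answer is 5446/391.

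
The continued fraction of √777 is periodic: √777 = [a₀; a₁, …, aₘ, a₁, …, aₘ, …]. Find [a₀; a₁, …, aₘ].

[27; 1, 6, 1, 54]

a₀ = ⌊√777⌋ = 27.
With m₀=0, d₀=1 and mₖ₊₁ = dₖaₖ − mₖ, dₖ₊₁ = (n − mₖ₊₁²)/dₖ, aₖ₊₁ = ⌊(a₀+mₖ₊₁)/dₖ₊₁⌋:
  k=1: m=27, d=48, a=1
  k=2: m=21, d=7, a=6
  k=3: m=21, d=48, a=1
  k=4: m=27, d=1, a=54
d=1 and a=2a₀=54 at k=4, so the next step gives (m, d) = (27, 48) again — its k=1 value — and the period has length 4.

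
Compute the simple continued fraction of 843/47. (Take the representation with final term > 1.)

[17; 1, 14, 1, 2]

843 = 17·47 + 44
47 = 1·44 + 3
44 = 14·3 + 2
3 = 1·2 + 1
2 = 2·1 + 0  (stop)
So 843/47 = [17; 1, 14, 1, 2].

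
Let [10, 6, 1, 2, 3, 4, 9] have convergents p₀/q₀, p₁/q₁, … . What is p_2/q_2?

71/7

Using pₖ = aₖpₖ₋₁ + pₖ₋₂, qₖ = aₖqₖ₋₁ + qₖ₋₂ (with p₋₁=1, p₋₂=0, q₋₁=0, q₋₂=1):
  k=0: a=10, p=10, q=1
  k=1: a=6, p=61, q=6
  k=2: a=1, p=71, q=7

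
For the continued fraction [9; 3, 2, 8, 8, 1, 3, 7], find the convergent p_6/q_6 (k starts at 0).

Using pₖ = aₖpₖ₋₁ + pₖ₋₂, qₖ = aₖqₖ₋₁ + qₖ₋₂ (with p₋₁=1, p₋₂=0, q₋₁=0, q₋₂=1):
  k=0: a=9, p=9, q=1
  k=1: a=3, p=28, q=3
  k=2: a=2, p=65, q=7
  k=3: a=8, p=548, q=59
  k=4: a=8, p=4449, q=479
  k=5: a=1, p=4997, q=538
  k=6: a=3, p=19440, q=2093

19440/2093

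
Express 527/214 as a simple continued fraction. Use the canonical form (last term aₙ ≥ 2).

[2; 2, 6, 5, 3]

527 = 2·214 + 99
214 = 2·99 + 16
99 = 6·16 + 3
16 = 5·3 + 1
3 = 3·1 + 0  (stop)
So 527/214 = [2; 2, 6, 5, 3].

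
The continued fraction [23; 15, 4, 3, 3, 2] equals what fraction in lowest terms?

34783/1508

Using pₖ = aₖpₖ₋₁ + pₖ₋₂ and qₖ = aₖqₖ₋₁ + qₖ₋₂:
  k=0: a=23, p=23, q=1
  k=1: a=15, p=346, q=15
  k=2: a=4, p=1407, q=61
  k=3: a=3, p=4567, q=198
  k=4: a=3, p=15108, q=655
  k=5: a=2, p=34783, q=1508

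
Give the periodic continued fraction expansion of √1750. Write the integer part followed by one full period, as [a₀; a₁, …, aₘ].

a₀ = ⌊√1750⌋ = 41.
With m₀=0, d₀=1 and mₖ₊₁ = dₖaₖ − mₖ, dₖ₊₁ = (n − mₖ₊₁²)/dₖ, aₖ₊₁ = ⌊(a₀+mₖ₊₁)/dₖ₊₁⌋:
  k=1: m=41, d=69, a=1
  k=2: m=28, d=14, a=4
  k=3: m=28, d=69, a=1
  k=4: m=41, d=1, a=82
d=1 and a=2a₀=82 at k=4, so the next step gives (m, d) = (41, 69) again — its k=1 value — and the period has length 4.

[41; 1, 4, 1, 82]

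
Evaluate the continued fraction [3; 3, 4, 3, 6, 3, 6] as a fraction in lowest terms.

17497/5287

Fold from the inside: start with 6/1.
  3 + 1/6 = 19/6
  6 + 6/19 = 120/19
  3 + 19/120 = 379/120
  4 + 120/379 = 1636/379
  3 + 379/1636 = 5287/1636
  3 + 1636/5287 = 17497/5287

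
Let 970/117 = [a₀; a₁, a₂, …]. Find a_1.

3

970 = 8·117 + 34   →  a_0 = 8
117 = 3·34 + 15   →  a_1 = 3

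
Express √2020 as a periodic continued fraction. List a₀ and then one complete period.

[44; 1, 16, 1, 88]

a₀ = ⌊√2020⌋ = 44.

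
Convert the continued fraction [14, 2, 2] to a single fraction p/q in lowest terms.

Using pₖ = aₖpₖ₋₁ + pₖ₋₂ and qₖ = aₖqₖ₋₁ + qₖ₋₂:
  k=0: a=14, p=14, q=1
  k=1: a=2, p=29, q=2
  k=2: a=2, p=72, q=5

72/5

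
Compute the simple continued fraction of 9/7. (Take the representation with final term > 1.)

9 = 1·7 + 2
7 = 3·2 + 1
2 = 2·1 + 0  (stop)
So 9/7 = [1; 3, 2].

[1; 3, 2]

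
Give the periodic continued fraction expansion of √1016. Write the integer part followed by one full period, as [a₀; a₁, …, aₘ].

[31; 1, 6, 1, 62]

a₀ = ⌊√1016⌋ = 31.
With m₀=0, d₀=1 and mₖ₊₁ = dₖaₖ − mₖ, dₖ₊₁ = (n − mₖ₊₁²)/dₖ, aₖ₊₁ = ⌊(a₀+mₖ₊₁)/dₖ₊₁⌋:
  k=1: m=31, d=55, a=1
  k=2: m=24, d=8, a=6
  k=3: m=24, d=55, a=1
  k=4: m=31, d=1, a=62
d=1 and a=2a₀=62 at k=4, so the next step gives (m, d) = (31, 55) again — its k=1 value — and the period has length 4.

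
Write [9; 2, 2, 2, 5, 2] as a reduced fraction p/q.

Using pₖ = aₖpₖ₋₁ + pₖ₋₂ and qₖ = aₖqₖ₋₁ + qₖ₋₂:
  k=0: a=9, p=9, q=1
  k=1: a=2, p=19, q=2
  k=2: a=2, p=47, q=5
  k=3: a=2, p=113, q=12
  k=4: a=5, p=612, q=65
  k=5: a=2, p=1337, q=142

1337/142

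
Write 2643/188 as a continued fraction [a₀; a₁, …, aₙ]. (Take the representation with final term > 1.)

[14; 17, 11]

2643 = 14*188 + 11
188 = 17*11 + 1
11 = 11*1 + 0  (stop)
So 2643/188 = [14; 17, 11].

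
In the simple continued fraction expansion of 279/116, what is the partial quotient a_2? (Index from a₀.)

279 = 2·116 + 47   →  a_0 = 2
116 = 2·47 + 22   →  a_1 = 2
47 = 2·22 + 3   →  a_2 = 2

2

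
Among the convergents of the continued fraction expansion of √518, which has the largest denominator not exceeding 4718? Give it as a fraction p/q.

105946/4655

√518 = [22; 1, 3, 6, 3, 1, 44, …] (period length 6).
Convergents:
  p_0/q_0 = 22/1
  p_1/q_1 = 23/1
  p_2/q_2 = 91/4
  p_3/q_3 = 569/25
  p_4/q_4 = 1798/79
  p_5/q_5 = 2367/104
  p_6/q_6 = 105946/4655
  p_7/q_7 = 108313/4759
q_6 = 4655 ≤ 4718 < 4759 = q_7, so the answer is 105946/4655.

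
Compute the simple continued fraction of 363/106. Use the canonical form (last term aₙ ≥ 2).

[3; 2, 2, 1, 4, 3]

363 = 3·106 + 45
106 = 2·45 + 16
45 = 2·16 + 13
16 = 1·13 + 3
13 = 4·3 + 1
3 = 3·1 + 0  (stop)
So 363/106 = [3; 2, 2, 1, 4, 3].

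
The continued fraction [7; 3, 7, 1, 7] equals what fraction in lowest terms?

Using pₖ = aₖpₖ₋₁ + pₖ₋₂ and qₖ = aₖqₖ₋₁ + qₖ₋₂:
  k=0: a=7, p=7, q=1
  k=1: a=3, p=22, q=3
  k=2: a=7, p=161, q=22
  k=3: a=1, p=183, q=25
  k=4: a=7, p=1442, q=197

1442/197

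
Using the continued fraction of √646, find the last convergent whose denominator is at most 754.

√646 = [25; 2, 2, 2, 50, …] (period length 4).
Convergents:
  p_0/q_0 = 25/1
  p_1/q_1 = 51/2
  p_2/q_2 = 127/5
  p_3/q_3 = 305/12
  p_4/q_4 = 15377/605
  p_5/q_5 = 31059/1222
q_4 = 605 ≤ 754 < 1222 = q_5, so the answer is 15377/605.

15377/605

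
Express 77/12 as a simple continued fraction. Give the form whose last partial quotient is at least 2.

77 = 6×12 + 5
12 = 2×5 + 2
5 = 2×2 + 1
2 = 2×1 + 0  (stop)
So 77/12 = [6; 2, 2, 2].

[6; 2, 2, 2]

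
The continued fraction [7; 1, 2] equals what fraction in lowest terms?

Fold from the inside: start with 2/1.
  1 + 1/2 = 3/2
  7 + 2/3 = 23/3

23/3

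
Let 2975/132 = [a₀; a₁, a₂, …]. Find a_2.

2975 = 22·132 + 71   →  a_0 = 22
132 = 1·71 + 61   →  a_1 = 1
71 = 1·61 + 10   →  a_2 = 1

1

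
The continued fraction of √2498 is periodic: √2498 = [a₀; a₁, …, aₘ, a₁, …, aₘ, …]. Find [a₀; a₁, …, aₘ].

a₀ = ⌊√2498⌋ = 49.

[49; 1, 48, 1, 98]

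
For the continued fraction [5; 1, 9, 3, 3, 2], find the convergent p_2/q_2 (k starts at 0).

Using pₖ = aₖpₖ₋₁ + pₖ₋₂, qₖ = aₖqₖ₋₁ + qₖ₋₂ (with p₋₁=1, p₋₂=0, q₋₁=0, q₋₂=1):
  k=0: a=5, p=5, q=1
  k=1: a=1, p=6, q=1
  k=2: a=9, p=59, q=10

59/10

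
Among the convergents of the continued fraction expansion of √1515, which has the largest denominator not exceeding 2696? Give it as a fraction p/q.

√1515 = [38; 1, 11, 1, 76, …] (period length 4).
Convergents:
  p_0/q_0 = 38/1
  p_1/q_1 = 39/1
  p_2/q_2 = 467/12
  p_3/q_3 = 506/13
  p_4/q_4 = 38923/1000
  p_5/q_5 = 39429/1013
  p_6/q_6 = 472642/12143
q_5 = 1013 ≤ 2696 < 12143 = q_6, so the answer is 39429/1013.

39429/1013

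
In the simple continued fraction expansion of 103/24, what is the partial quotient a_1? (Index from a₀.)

103 = 4·24 + 7   →  a_0 = 4
24 = 3·7 + 3   →  a_1 = 3

3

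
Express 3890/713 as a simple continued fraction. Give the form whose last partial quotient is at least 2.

[5; 2, 5, 6, 3, 3]

3890 = 5×713 + 325
713 = 2×325 + 63
325 = 5×63 + 10
63 = 6×10 + 3
10 = 3×3 + 1
3 = 3×1 + 0  (stop)
So 3890/713 = [5; 2, 5, 6, 3, 3].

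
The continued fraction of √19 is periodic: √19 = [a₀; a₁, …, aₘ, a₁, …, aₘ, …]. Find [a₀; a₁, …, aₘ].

[4; 2, 1, 3, 1, 2, 8]

a₀ = ⌊√19⌋ = 4.
With m₀=0, d₀=1 and mₖ₊₁ = dₖaₖ − mₖ, dₖ₊₁ = (n − mₖ₊₁²)/dₖ, aₖ₊₁ = ⌊(a₀+mₖ₊₁)/dₖ₊₁⌋:
  k=1: m=4, d=3, a=2
  k=2: m=2, d=5, a=1
  k=3: m=3, d=2, a=3
  k=4: m=3, d=5, a=1
  k=5: m=2, d=3, a=2
  k=6: m=4, d=1, a=8
d=1 and a=2a₀=8 at k=6, so the next step gives (m, d) = (4, 3) again — its k=1 value — and the period has length 6.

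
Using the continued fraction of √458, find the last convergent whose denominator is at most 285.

4537/212

√458 = [21; 2, 2, 42, …] (period length 3).
Convergents:
  p_0/q_0 = 21/1
  p_1/q_1 = 43/2
  p_2/q_2 = 107/5
  p_3/q_3 = 4537/212
  p_4/q_4 = 9181/429
q_3 = 212 ≤ 285 < 429 = q_4, so the answer is 4537/212.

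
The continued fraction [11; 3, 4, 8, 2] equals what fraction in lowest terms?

Fold from the inside: start with 2/1.
  8 + 1/2 = 17/2
  4 + 2/17 = 70/17
  3 + 17/70 = 227/70
  11 + 70/227 = 2567/227

2567/227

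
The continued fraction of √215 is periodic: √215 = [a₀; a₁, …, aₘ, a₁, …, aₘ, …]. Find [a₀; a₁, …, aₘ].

[14; 1, 1, 1, 28]

a₀ = ⌊√215⌋ = 14.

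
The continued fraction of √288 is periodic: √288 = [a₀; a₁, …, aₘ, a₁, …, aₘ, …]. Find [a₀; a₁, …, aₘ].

[16; 1, 32]

a₀ = ⌊√288⌋ = 16.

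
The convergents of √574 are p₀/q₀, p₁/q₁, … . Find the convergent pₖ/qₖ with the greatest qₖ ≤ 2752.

√574 = [23; 1, 22, 1, 46, …] (period length 4).
Convergents:
  p_0/q_0 = 23/1
  p_1/q_1 = 24/1
  p_2/q_2 = 551/23
  p_3/q_3 = 575/24
  p_4/q_4 = 27001/1127
  p_5/q_5 = 27576/1151
  p_6/q_6 = 633673/26449
q_5 = 1151 ≤ 2752 < 26449 = q_6, so the answer is 27576/1151.

27576/1151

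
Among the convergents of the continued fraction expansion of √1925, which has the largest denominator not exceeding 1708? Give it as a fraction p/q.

√1925 = [43; 1, 6, 1, 86, …] (period length 4).
Convergents:
  p_0/q_0 = 43/1
  p_1/q_1 = 44/1
  p_2/q_2 = 307/7
  p_3/q_3 = 351/8
  p_4/q_4 = 30493/695
  p_5/q_5 = 30844/703
  p_6/q_6 = 215557/4913
q_5 = 703 ≤ 1708 < 4913 = q_6, so the answer is 30844/703.

30844/703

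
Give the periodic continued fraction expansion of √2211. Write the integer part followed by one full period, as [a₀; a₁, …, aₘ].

[47; 47, 94]

a₀ = ⌊√2211⌋ = 47.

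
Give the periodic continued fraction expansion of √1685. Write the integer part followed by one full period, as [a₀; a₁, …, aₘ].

a₀ = ⌊√1685⌋ = 41.
With m₀=0, d₀=1 and mₖ₊₁ = dₖaₖ − mₖ, dₖ₊₁ = (n − mₖ₊₁²)/dₖ, aₖ₊₁ = ⌊(a₀+mₖ₊₁)/dₖ₊₁⌋:
  k=1: m=41, d=4, a=20
  k=2: m=39, d=41, a=1
  k=3: m=2, d=41, a=1
  k=4: m=39, d=4, a=20
  k=5: m=41, d=1, a=82
d=1 and a=2a₀=82 at k=5, so the next step gives (m, d) = (41, 4) again — its k=1 value — and the period has length 5.

[41; 20, 1, 1, 20, 82]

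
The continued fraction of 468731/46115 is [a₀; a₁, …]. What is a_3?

468731 = 10·46115 + 7581   →  a_0 = 10
46115 = 6·7581 + 629   →  a_1 = 6
7581 = 12·629 + 33   →  a_2 = 12
629 = 19·33 + 2   →  a_3 = 19

19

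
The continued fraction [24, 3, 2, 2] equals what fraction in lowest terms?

413/17

Fold from the inside: start with 2/1.
  2 + 1/2 = 5/2
  3 + 2/5 = 17/5
  24 + 5/17 = 413/17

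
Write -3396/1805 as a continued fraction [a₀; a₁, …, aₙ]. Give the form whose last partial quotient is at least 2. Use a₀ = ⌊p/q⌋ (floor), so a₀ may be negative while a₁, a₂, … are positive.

[-2; 8, 2, 3, 3, 9]

-3396 = -2·1805 + 214
1805 = 8·214 + 93
214 = 2·93 + 28
93 = 3·28 + 9
28 = 3·9 + 1
9 = 9·1 + 0  (stop)
So -3396/1805 = [-2; 8, 2, 3, 3, 9].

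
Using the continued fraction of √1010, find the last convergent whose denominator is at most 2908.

83106/2615

√1010 = [31; 1, 3, 1, 1, 3, 1, 62, …] (period length 7).
Convergents:
  p_0/q_0 = 31/1
  p_1/q_1 = 32/1
  p_2/q_2 = 127/4
  p_3/q_3 = 159/5
  p_4/q_4 = 286/9
  p_5/q_5 = 1017/32
  p_6/q_6 = 1303/41
  p_7/q_7 = 81803/2574
  p_8/q_8 = 83106/2615
  p_9/q_9 = 331121/10419
q_8 = 2615 ≤ 2908 < 10419 = q_9, so the answer is 83106/2615.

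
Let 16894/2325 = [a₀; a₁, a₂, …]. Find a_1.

3

16894 = 7·2325 + 619   →  a_0 = 7
2325 = 3·619 + 468   →  a_1 = 3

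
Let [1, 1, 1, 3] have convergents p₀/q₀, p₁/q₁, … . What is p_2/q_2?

Using pₖ = aₖpₖ₋₁ + pₖ₋₂, qₖ = aₖqₖ₋₁ + qₖ₋₂ (with p₋₁=1, p₋₂=0, q₋₁=0, q₋₂=1):
  k=0: a=1, p=1, q=1
  k=1: a=1, p=2, q=1
  k=2: a=1, p=3, q=2

3/2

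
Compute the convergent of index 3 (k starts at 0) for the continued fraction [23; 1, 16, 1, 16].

431/18

Using pₖ = aₖpₖ₋₁ + pₖ₋₂, qₖ = aₖqₖ₋₁ + qₖ₋₂ (with p₋₁=1, p₋₂=0, q₋₁=0, q₋₂=1):
  k=0: a=23, p=23, q=1
  k=1: a=1, p=24, q=1
  k=2: a=16, p=407, q=17
  k=3: a=1, p=431, q=18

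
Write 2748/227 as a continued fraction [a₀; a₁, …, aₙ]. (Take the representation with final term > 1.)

2748 = 12*227 + 24
227 = 9*24 + 11
24 = 2*11 + 2
11 = 5*2 + 1
2 = 2*1 + 0  (stop)
So 2748/227 = [12; 9, 2, 5, 2].

[12; 9, 2, 5, 2]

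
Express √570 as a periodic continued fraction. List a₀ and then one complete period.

[23; 1, 6, 1, 46]

a₀ = ⌊√570⌋ = 23.
With m₀=0, d₀=1 and mₖ₊₁ = dₖaₖ − mₖ, dₖ₊₁ = (n − mₖ₊₁²)/dₖ, aₖ₊₁ = ⌊(a₀+mₖ₊₁)/dₖ₊₁⌋:
  k=1: m=23, d=41, a=1
  k=2: m=18, d=6, a=6
  k=3: m=18, d=41, a=1
  k=4: m=23, d=1, a=46
d=1 and a=2a₀=46 at k=4, so the next step gives (m, d) = (23, 41) again — its k=1 value — and the period has length 4.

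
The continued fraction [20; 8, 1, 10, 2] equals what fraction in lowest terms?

4123/205

Using pₖ = aₖpₖ₋₁ + pₖ₋₂ and qₖ = aₖqₖ₋₁ + qₖ₋₂:
  k=0: a=20, p=20, q=1
  k=1: a=8, p=161, q=8
  k=2: a=1, p=181, q=9
  k=3: a=10, p=1971, q=98
  k=4: a=2, p=4123, q=205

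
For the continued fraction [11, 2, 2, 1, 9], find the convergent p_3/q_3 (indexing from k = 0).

Using pₖ = aₖpₖ₋₁ + pₖ₋₂, qₖ = aₖqₖ₋₁ + qₖ₋₂ (with p₋₁=1, p₋₂=0, q₋₁=0, q₋₂=1):
  k=0: a=11, p=11, q=1
  k=1: a=2, p=23, q=2
  k=2: a=2, p=57, q=5
  k=3: a=1, p=80, q=7

80/7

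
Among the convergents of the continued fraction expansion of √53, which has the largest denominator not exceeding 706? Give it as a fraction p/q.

2599/357

√53 = [7; 3, 1, 1, 3, 14, …] (period length 5).
Convergents:
  p_0/q_0 = 7/1
  p_1/q_1 = 22/3
  p_2/q_2 = 29/4
  p_3/q_3 = 51/7
  p_4/q_4 = 182/25
  p_5/q_5 = 2599/357
  p_6/q_6 = 7979/1096
q_5 = 357 ≤ 706 < 1096 = q_6, so the answer is 2599/357.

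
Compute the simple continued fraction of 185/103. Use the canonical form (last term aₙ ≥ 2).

185 = 1*103 + 82
103 = 1*82 + 21
82 = 3*21 + 19
21 = 1*19 + 2
19 = 9*2 + 1
2 = 2*1 + 0  (stop)
So 185/103 = [1; 1, 3, 1, 9, 2].

[1; 1, 3, 1, 9, 2]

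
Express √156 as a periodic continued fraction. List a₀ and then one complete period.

[12; 2, 24]

a₀ = ⌊√156⌋ = 12.
With m₀=0, d₀=1 and mₖ₊₁ = dₖaₖ − mₖ, dₖ₊₁ = (n − mₖ₊₁²)/dₖ, aₖ₊₁ = ⌊(a₀+mₖ₊₁)/dₖ₊₁⌋:
  k=1: m=12, d=12, a=2
  k=2: m=12, d=1, a=24
d=1 and a=2a₀=24 at k=2, so the next step gives (m, d) = (12, 12) again — its k=1 value — and the period has length 2.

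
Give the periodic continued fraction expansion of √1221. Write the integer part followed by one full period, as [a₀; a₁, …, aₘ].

a₀ = ⌊√1221⌋ = 34.
With m₀=0, d₀=1 and mₖ₊₁ = dₖaₖ − mₖ, dₖ₊₁ = (n − mₖ₊₁²)/dₖ, aₖ₊₁ = ⌊(a₀+mₖ₊₁)/dₖ₊₁⌋:
  k=1: m=34, d=65, a=1
  k=2: m=31, d=4, a=16
  k=3: m=33, d=33, a=2
  k=4: m=33, d=4, a=16
  k=5: m=31, d=65, a=1
  k=6: m=34, d=1, a=68
d=1 and a=2a₀=68 at k=6, so the next step gives (m, d) = (34, 65) again — its k=1 value — and the period has length 6.

[34; 1, 16, 2, 16, 1, 68]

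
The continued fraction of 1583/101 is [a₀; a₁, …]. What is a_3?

1583 = 15·101 + 68   →  a_0 = 15
101 = 1·68 + 33   →  a_1 = 1
68 = 2·33 + 2   →  a_2 = 2
33 = 16·2 + 1   →  a_3 = 16

16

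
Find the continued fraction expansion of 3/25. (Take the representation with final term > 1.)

[0; 8, 3]

3 = 0×25 + 3
25 = 8×3 + 1
3 = 3×1 + 0  (stop)
So 3/25 = [0; 8, 3].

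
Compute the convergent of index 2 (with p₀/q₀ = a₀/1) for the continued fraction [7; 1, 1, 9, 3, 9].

15/2

Using pₖ = aₖpₖ₋₁ + pₖ₋₂, qₖ = aₖqₖ₋₁ + qₖ₋₂ (with p₋₁=1, p₋₂=0, q₋₁=0, q₋₂=1):
  k=0: a=7, p=7, q=1
  k=1: a=1, p=8, q=1
  k=2: a=1, p=15, q=2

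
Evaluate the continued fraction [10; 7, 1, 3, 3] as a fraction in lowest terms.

1023/101

Fold from the inside: start with 3/1.
  3 + 1/3 = 10/3
  1 + 3/10 = 13/10
  7 + 10/13 = 101/13
  10 + 13/101 = 1023/101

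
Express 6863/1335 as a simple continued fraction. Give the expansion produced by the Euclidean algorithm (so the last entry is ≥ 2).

[5; 7, 9, 1, 8, 2]

6863 = 5·1335 + 188
1335 = 7·188 + 19
188 = 9·19 + 17
19 = 1·17 + 2
17 = 8·2 + 1
2 = 2·1 + 0  (stop)
So 6863/1335 = [5; 7, 9, 1, 8, 2].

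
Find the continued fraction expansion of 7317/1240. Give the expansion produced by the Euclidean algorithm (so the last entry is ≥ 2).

7317 = 5·1240 + 1117
1240 = 1·1117 + 123
1117 = 9·123 + 10
123 = 12·10 + 3
10 = 3·3 + 1
3 = 3·1 + 0  (stop)
So 7317/1240 = [5; 1, 9, 12, 3, 3].

[5; 1, 9, 12, 3, 3]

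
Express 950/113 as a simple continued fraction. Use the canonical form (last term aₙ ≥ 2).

[8; 2, 2, 5, 4]

950 = 8×113 + 46
113 = 2×46 + 21
46 = 2×21 + 4
21 = 5×4 + 1
4 = 4×1 + 0  (stop)
So 950/113 = [8; 2, 2, 5, 4].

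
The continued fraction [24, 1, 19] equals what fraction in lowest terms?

499/20

Fold from the inside: start with 19/1.
  1 + 1/19 = 20/19
  24 + 19/20 = 499/20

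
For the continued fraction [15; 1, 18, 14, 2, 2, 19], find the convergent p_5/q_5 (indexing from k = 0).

Using pₖ = aₖpₖ₋₁ + pₖ₋₂, qₖ = aₖqₖ₋₁ + qₖ₋₂ (with p₋₁=1, p₋₂=0, q₋₁=0, q₋₂=1):
  k=0: a=15, p=15, q=1
  k=1: a=1, p=16, q=1
  k=2: a=18, p=303, q=19
  k=3: a=14, p=4258, q=267
  k=4: a=2, p=8819, q=553
  k=5: a=2, p=21896, q=1373

21896/1373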